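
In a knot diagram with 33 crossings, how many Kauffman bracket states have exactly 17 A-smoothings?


We choose which 17 of 33 crossings get A-smoothings.
C(33, 17) = 33! / (17! * 16!)
= 1166803110

1166803110


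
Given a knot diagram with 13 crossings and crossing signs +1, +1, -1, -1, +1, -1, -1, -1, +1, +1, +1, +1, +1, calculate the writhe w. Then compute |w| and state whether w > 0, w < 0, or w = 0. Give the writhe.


Step 1: Count positive crossings (+1).
Positive crossings: 8
Step 2: Count negative crossings (-1).
Negative crossings: 5
Step 3: Writhe = (positive) - (negative)
w = 8 - 5 = 3
Step 4: |w| = 3, and w is positive

3


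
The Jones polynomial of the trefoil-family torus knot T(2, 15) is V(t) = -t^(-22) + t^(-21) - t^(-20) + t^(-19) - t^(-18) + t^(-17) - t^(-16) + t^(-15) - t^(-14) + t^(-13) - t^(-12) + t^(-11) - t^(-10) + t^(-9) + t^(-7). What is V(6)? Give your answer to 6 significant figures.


Substituting t = 6 into V(t) = -t^(-22) + t^(-21) - t^(-20) + t^(-19) - t^(-18) + t^(-17) - t^(-16) + t^(-15) - t^(-14) + t^(-13) - t^(-12) + t^(-11) - t^(-10) + t^(-9) + t^(-7):
  (-)t^(-22) = -7.59753e-18
  (+)t^(-21) = 4.55852e-17
  (-)t^(-20) = -2.73511e-16
  (+)t^(-19) = 1.64107e-15
  (-)t^(-18) = -9.8464e-15
  (+)t^(-17) = 5.90784e-14
  (-)t^(-16) = -3.5447e-13
  (+)t^(-15) = 2.12682e-12
  (-)t^(-14) = -1.27609e-11
  (+)t^(-13) = 7.65656e-11
  (-)t^(-12) = -4.59394e-10
  (+)t^(-11) = 2.75636e-09
  (-)t^(-10) = -1.65382e-08
  (+)t^(-9) = 9.9229e-08
  (+)t^(-7) = 3.57225e-06
Sum = (-7.59753e-18) + (4.55852e-17) + (-2.73511e-16) + (1.64107e-15) + (-9.8464e-15) + (5.90784e-14) + (-3.5447e-13) + (2.12682e-12) + (-1.27609e-11) + (7.65656e-11) + (-4.59394e-10) + (2.75636e-09) + (-1.65382e-08) + (9.9229e-08) + (3.57225e-06)
= 3.657298539e-06
Rounded to 6 significant figures: 3.6573e-06

3.6573e-06


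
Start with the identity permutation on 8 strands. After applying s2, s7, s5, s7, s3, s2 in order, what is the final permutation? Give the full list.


Starting with identity [1, 2, 3, 4, 5, 6, 7, 8].
Apply generators in sequence:
  After s2: [1, 3, 2, 4, 5, 6, 7, 8]
  After s7: [1, 3, 2, 4, 5, 6, 8, 7]
  After s5: [1, 3, 2, 4, 6, 5, 8, 7]
  After s7: [1, 3, 2, 4, 6, 5, 7, 8]
  After s3: [1, 3, 4, 2, 6, 5, 7, 8]
  After s2: [1, 4, 3, 2, 6, 5, 7, 8]
Final permutation: [1, 4, 3, 2, 6, 5, 7, 8]

[1, 4, 3, 2, 6, 5, 7, 8]


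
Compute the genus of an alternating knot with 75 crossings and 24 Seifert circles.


For alternating knots, g = (c - s + 1)/2.
= (75 - 24 + 1)/2
= 52/2 = 26

26


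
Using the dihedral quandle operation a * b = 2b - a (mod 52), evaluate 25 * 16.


25 * 16 = 2*16 - 25 mod 52
= 32 - 25 mod 52
= 7 mod 52 = 7

7


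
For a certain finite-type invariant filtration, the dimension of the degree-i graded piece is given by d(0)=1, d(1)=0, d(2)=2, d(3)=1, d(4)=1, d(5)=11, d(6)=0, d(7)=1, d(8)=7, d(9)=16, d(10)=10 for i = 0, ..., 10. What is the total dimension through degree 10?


Total dimension = d(0) + d(1) + ... + d(10)
= 1 + 0 + 2 + 1 + 1 + 11 + 0 + 1 + 7 + 16 + 10
= 50

50


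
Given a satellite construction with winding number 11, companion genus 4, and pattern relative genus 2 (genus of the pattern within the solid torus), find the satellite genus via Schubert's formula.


Schubert: g(satellite) = g_rel(pattern) + |winding| * g(companion),
where g_rel(pattern) is the genus of the pattern relative to the solid torus.
= 2 + 11 * 4
= 2 + 44 = 46

46


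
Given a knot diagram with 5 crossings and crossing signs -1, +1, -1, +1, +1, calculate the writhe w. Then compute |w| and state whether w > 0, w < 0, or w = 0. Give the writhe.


Step 1: Count positive crossings (+1).
Positive crossings: 3
Step 2: Count negative crossings (-1).
Negative crossings: 2
Step 3: Writhe = (positive) - (negative)
w = 3 - 2 = 1
Step 4: |w| = 1, and w is positive

1


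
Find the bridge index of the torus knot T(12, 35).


The bridge number of T(p,q) is min(p,q).
min(12, 35) = 12

12


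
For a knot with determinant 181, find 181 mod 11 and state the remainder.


Step 1: A knot is p-colorable if and only if p divides its determinant.
Step 2: Compute 181 mod 11.
181 = 16 * 11 + 5
Step 3: 181 mod 11 = 5
Step 4: The knot is 11-colorable: no

5


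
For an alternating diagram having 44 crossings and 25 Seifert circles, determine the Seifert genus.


For alternating knots, g = (c - s + 1)/2.
= (44 - 25 + 1)/2
= 20/2 = 10

10


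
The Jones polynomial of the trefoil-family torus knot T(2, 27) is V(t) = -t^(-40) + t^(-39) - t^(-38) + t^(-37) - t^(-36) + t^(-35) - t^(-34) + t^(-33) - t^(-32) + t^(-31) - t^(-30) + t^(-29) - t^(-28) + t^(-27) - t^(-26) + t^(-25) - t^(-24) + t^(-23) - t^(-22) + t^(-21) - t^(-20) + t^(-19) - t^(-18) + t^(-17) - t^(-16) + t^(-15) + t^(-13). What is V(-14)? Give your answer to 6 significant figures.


Substituting t = -14 into V(t) = -t^(-40) + t^(-39) - t^(-38) + t^(-37) - t^(-36) + t^(-35) - t^(-34) + t^(-33) - t^(-32) + t^(-31) - t^(-30) + t^(-29) - t^(-28) + t^(-27) - t^(-26) + t^(-25) - t^(-24) + t^(-23) - t^(-22) + t^(-21) - t^(-20) + t^(-19) - t^(-18) + t^(-17) - t^(-16) + t^(-15) + t^(-13):
  (-)t^(-40) = -1.42849e-46
  (+)t^(-39) = -1.99989e-45
  (-)t^(-38) = -2.79985e-44
  (+)t^(-37) = -3.91979e-43
  (-)t^(-36) = -5.4877e-42
  (+)t^(-35) = -7.68279e-41
  (-)t^(-34) = -1.07559e-39
  (+)t^(-33) = -1.50583e-38
  (-)t^(-32) = -2.10816e-37
  (+)t^(-31) = -2.95142e-36
  (-)t^(-30) = -4.13199e-35
  (+)t^(-29) = -5.78478e-34
  (-)t^(-28) = -8.09869e-33
  (+)t^(-27) = -1.13382e-31
  (-)t^(-26) = -1.58734e-30
  (+)t^(-25) = -2.22228e-29
  (-)t^(-24) = -3.11119e-28
  (+)t^(-23) = -4.35567e-27
  (-)t^(-22) = -6.09794e-26
  (+)t^(-21) = -8.53712e-25
  (-)t^(-20) = -1.1952e-23
  (+)t^(-19) = -1.67327e-22
  (-)t^(-18) = -2.34258e-21
  (+)t^(-17) = -3.27962e-20
  (-)t^(-16) = -4.59147e-19
  (+)t^(-15) = -6.42805e-18
  (+)t^(-13) = -1.2599e-15
Sum = (-1.42849e-46) + (-1.99989e-45) + (-2.79985e-44) + (-3.91979e-43) + (-5.4877e-42) + (-7.68279e-41) + (-1.07559e-39) + (-1.50583e-38) + (-2.10816e-37) + (-2.95142e-36) + (-4.13199e-35) + (-5.78478e-34) + (-8.09869e-33) + (-1.13382e-31) + (-1.58734e-30) + (-2.22228e-29) + (-3.11119e-28) + (-4.35567e-27) + (-6.09794e-26) + (-8.53712e-25) + (-1.1952e-23) + (-1.67327e-22) + (-2.34258e-21) + (-3.27962e-20) + (-4.59147e-19) + (-6.42805e-18) + (-1.2599e-15)
= -1.266820953e-15
Rounded to 6 significant figures: -1.26682e-15

-1.26682e-15


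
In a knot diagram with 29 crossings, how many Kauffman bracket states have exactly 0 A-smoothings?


We choose which 0 of 29 crossings get A-smoothings.
C(29, 0) = 29! / (0! * 29!)
= 1

1


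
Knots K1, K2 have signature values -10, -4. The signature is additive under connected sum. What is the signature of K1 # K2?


The signature is additive under connected sum.
signature(K1 # K2) = (-10) + (-4)
= -14

-14


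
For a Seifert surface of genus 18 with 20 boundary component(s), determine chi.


chi = 2 - 2g - b
= 2 - 2*18 - 20
= 2 - 36 - 20 = -54

-54


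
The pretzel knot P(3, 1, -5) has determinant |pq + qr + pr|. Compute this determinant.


Step 1: Compute pq + qr + pr.
pq = 3*1 = 3
qr = 1*(-5) = -5
pr = 3*(-5) = -15
pq + qr + pr = 3 + (-5) + (-15) = -17
Step 2: Take absolute value.
det(P(3,1,-5)) = |-17| = 17

17


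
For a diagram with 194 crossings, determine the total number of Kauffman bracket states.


Each crossing contributes 2 choices (A-smoothing or B-smoothing).
Total states = 2^194 = 25108406941546723055343157692830665664409421777856138051584

25108406941546723055343157692830665664409421777856138051584


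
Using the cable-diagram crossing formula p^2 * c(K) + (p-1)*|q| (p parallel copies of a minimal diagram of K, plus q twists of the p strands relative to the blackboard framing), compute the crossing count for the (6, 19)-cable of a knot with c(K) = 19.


Step 1: Each of the c(K) crossings of the companion diagram becomes p*p = p^2 crossings among the p parallel strands, and each of the |q| twists s_1 s_2 ... s_(p-1) adds (p-1) crossings.
  Crossings = p^2 * c(K) + (p-1)*|q|
Step 2: = 6^2 * 19 + (6-1)*19
Step 3: = 36*19 + 5*19
Step 4: = 684 + 95 = 779

779


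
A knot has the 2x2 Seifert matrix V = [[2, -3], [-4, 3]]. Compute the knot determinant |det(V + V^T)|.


Step 1: Form V + V^T where V = [[2, -3], [-4, 3]]
  V^T = [[2, -4], [-3, 3]]
  V + V^T = [[4, -7], [-7, 6]]
Step 2: det(V + V^T) = 4*6 - (-7)*(-7)
  = 24 - 49 = -25
Step 3: Knot determinant = |det(V + V^T)| = |-25| = 25

25


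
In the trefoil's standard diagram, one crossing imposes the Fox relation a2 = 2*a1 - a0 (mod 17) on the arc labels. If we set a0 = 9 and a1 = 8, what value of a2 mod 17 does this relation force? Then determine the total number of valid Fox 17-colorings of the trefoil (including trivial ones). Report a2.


Step 1: Apply the given crossing relation 2*a1 - a0 - a2 = 0 (mod 17).
  a2 = 2*a1 - a0 mod 17
  a2 = 2*8 - 9 mod 17
  a2 = 16 - 9 mod 17
  a2 = 7 mod 17 = 7
Step 2: The trefoil has determinant 3.
  Number of Fox p-colorings (p prime) is p^2 if p = 3, else p.
  Since 17 does not divide 3, only trivial (constant) colorings exist.
  (So the trial a0 = 9, a1 = 8 with a0 != a1 does NOT extend to a valid coloring of the whole trefoil: the other two crossing relations require 3*(a1 - a0) = 0 (mod 17), which fails.)
  Total colorings = 17
Step 3: a2 = 7, total Fox 17-colorings = 17

7


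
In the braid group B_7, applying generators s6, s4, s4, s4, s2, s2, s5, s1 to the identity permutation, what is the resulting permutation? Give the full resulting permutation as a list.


Starting with identity [1, 2, 3, 4, 5, 6, 7].
Apply generators in sequence:
  After s6: [1, 2, 3, 4, 5, 7, 6]
  After s4: [1, 2, 3, 5, 4, 7, 6]
  After s4: [1, 2, 3, 4, 5, 7, 6]
  After s4: [1, 2, 3, 5, 4, 7, 6]
  After s2: [1, 3, 2, 5, 4, 7, 6]
  After s2: [1, 2, 3, 5, 4, 7, 6]
  After s5: [1, 2, 3, 5, 7, 4, 6]
  After s1: [2, 1, 3, 5, 7, 4, 6]
Final permutation: [2, 1, 3, 5, 7, 4, 6]

[2, 1, 3, 5, 7, 4, 6]


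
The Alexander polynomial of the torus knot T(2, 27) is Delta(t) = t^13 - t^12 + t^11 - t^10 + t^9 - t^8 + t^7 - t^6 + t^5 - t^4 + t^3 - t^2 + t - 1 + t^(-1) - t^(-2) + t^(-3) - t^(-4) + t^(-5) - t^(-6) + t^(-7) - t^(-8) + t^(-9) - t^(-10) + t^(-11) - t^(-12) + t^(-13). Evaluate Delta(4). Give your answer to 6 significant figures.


Substituting t = 4 into Delta(t) = t^13 - t^12 + t^11 - t^10 + t^9 - t^8 + t^7 - t^6 + t^5 - t^4 + t^3 - t^2 + t - 1 + t^(-1) - t^(-2) + t^(-3) - t^(-4) + t^(-5) - t^(-6) + t^(-7) - t^(-8) + t^(-9) - t^(-10) + t^(-11) - t^(-12) + t^(-13):
Term values: (67108864) + (-16777216) + (4194304) + (-1048576) + (262144) + (-65536) + (16384) + (-4096) + (1024) + (-256) + (64) + (-16) + (4) + (-1) + (0.25) + (-0.0625) + (0.015625) + (-0.00390625) + (0.000976562) + (-0.000244141) + (6.10352e-05) + (-1.52588e-05) + (3.8147e-06) + (-9.53674e-07) + (2.38419e-07) + (-5.96046e-08) + (1.49012e-08)
Sum = 53687091.2
Rounded to 6 significant figures: 5.36871e+07

5.36871e+07


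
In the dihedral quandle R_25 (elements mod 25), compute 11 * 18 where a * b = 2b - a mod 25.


11 * 18 = 2*18 - 11 mod 25
= 36 - 11 mod 25
= 25 mod 25 = 0

0


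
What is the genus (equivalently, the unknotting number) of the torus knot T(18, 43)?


For a torus knot T(p,q), both the unknotting number and genus equal (p-1)(q-1)/2.
= (18-1)(43-1)/2
= 17*42/2
= 714/2 = 357

357


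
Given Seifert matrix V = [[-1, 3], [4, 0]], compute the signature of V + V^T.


Step 1: V + V^T = [[-2, 7], [7, 0]]
Step 2: trace = -2, det = -49
Step 3: Discriminant = (-2)^2 - 4*(-49) = 200
Step 4: Eigenvalues: 6.07107, -8.07107
Step 5: Signature = (# positive eigenvalues) - (# negative eigenvalues) = 0

0


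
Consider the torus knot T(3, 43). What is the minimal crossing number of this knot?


For a torus knot T(p, q) with gcd(p,q)=1,
the crossing number is min(p*(q-1), q*(p-1)).
p*(q-1) = 3*42 = 126
q*(p-1) = 43*2 = 86
min(126, 86) = 86

86


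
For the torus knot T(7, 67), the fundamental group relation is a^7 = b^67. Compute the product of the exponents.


The relation is a^7 = b^67.
Product of exponents = 7 * 67
= 469

469


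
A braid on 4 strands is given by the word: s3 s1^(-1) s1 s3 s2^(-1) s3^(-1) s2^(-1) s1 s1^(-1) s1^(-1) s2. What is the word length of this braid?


The word length counts the number of generators (including inverses).
Listing each generator: s3, s1^(-1), s1, s3, s2^(-1), s3^(-1), s2^(-1), s1, s1^(-1), s1^(-1), s2
There are 11 generators in this braid word.

11


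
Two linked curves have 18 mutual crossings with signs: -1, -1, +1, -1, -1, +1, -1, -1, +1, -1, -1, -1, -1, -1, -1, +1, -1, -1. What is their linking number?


Step 1: Count positive crossings: 4
Step 2: Count negative crossings: 14
Step 3: Sum of signs = 4 - 14 = -10
Step 4: Linking number = sum/2 = -10/2 = -5

-5


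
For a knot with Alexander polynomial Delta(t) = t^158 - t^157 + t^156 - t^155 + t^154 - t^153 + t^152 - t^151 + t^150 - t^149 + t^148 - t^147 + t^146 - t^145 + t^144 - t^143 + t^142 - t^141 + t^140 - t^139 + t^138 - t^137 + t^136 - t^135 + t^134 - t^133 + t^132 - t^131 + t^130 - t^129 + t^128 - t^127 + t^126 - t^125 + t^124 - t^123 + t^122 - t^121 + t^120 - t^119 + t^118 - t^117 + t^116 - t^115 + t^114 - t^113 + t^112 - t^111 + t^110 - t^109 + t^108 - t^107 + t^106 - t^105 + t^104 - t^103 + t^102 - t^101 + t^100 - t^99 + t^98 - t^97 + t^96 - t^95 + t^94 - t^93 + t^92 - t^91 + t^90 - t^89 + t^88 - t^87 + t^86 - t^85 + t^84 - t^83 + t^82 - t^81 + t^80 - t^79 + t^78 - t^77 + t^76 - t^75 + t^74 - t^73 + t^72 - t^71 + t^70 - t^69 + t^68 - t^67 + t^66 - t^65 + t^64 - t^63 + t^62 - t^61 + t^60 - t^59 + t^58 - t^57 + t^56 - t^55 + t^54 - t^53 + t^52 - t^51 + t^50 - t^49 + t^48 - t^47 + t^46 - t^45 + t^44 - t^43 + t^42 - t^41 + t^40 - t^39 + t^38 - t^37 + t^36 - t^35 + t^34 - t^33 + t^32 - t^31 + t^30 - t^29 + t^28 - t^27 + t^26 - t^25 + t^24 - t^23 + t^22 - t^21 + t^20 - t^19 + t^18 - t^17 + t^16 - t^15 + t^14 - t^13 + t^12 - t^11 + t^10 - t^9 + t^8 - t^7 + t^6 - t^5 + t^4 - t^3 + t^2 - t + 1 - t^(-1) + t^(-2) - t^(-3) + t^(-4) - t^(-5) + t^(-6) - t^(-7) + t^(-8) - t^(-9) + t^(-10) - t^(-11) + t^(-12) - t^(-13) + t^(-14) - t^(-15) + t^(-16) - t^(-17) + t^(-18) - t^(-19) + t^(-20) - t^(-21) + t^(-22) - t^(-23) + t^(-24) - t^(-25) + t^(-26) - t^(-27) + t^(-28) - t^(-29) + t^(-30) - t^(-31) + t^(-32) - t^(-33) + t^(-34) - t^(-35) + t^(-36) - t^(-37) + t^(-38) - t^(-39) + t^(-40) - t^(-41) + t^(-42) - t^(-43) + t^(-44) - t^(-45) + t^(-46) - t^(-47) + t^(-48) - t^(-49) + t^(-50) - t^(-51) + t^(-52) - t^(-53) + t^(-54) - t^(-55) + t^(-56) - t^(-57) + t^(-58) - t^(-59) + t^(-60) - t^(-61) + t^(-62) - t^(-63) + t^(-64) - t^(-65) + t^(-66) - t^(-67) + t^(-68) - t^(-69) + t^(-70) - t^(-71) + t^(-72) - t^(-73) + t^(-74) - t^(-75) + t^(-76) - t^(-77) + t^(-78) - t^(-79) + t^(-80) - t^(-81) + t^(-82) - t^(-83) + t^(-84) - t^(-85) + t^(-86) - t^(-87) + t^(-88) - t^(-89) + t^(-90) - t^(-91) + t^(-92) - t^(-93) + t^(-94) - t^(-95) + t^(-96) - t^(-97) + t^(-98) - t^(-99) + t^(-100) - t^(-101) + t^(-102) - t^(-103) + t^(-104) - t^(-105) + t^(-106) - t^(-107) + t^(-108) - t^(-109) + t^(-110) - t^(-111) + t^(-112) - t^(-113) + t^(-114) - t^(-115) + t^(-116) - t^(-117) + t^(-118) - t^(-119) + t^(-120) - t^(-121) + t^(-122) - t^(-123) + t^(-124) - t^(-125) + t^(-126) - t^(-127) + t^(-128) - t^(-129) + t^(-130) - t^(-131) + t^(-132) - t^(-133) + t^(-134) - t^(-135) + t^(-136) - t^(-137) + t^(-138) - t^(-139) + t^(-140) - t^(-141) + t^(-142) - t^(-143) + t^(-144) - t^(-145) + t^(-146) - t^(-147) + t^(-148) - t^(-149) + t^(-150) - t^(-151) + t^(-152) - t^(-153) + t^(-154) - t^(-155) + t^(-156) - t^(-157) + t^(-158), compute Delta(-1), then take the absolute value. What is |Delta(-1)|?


Step 1: The polynomial has 317 terms with alternating signs, exponents from 158 down to -158.
Step 2: Substitute t = -1. The i-th term has coefficient (-1)^i and exponent (m-i),
  so its value is (-1)^i * (-1)^(m-i) = (-1)^m = 1 for every i.
Step 3: All 317 terms equal 1, so Delta(-1) = 317 * (1) = 317
Step 4: |Delta(-1)| = 317

317


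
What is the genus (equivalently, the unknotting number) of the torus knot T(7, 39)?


For a torus knot T(p,q), both the unknotting number and genus equal (p-1)(q-1)/2.
= (7-1)(39-1)/2
= 6*38/2
= 228/2 = 114

114


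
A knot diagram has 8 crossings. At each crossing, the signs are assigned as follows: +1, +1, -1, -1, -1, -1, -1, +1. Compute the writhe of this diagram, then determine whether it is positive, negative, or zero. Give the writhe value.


Step 1: Count positive crossings (+1).
Positive crossings: 3
Step 2: Count negative crossings (-1).
Negative crossings: 5
Step 3: Writhe = (positive) - (negative)
w = 3 - 5 = -2
Step 4: |w| = 2, and w is negative

-2


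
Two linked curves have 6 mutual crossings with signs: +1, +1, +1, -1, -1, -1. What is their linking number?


Step 1: Count positive crossings: 3
Step 2: Count negative crossings: 3
Step 3: Sum of signs = 3 - 3 = 0
Step 4: Linking number = sum/2 = 0/2 = 0

0


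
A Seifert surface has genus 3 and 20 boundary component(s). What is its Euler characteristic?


chi = 2 - 2g - b
= 2 - 2*3 - 20
= 2 - 6 - 20 = -24

-24


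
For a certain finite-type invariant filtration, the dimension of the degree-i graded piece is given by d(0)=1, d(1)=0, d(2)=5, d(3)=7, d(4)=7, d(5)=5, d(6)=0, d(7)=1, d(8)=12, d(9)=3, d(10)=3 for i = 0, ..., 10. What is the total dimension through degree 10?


Total dimension = d(0) + d(1) + ... + d(10)
= 1 + 0 + 5 + 7 + 7 + 5 + 0 + 1 + 12 + 3 + 3
= 44

44


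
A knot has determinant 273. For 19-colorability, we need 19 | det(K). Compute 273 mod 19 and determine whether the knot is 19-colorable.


Step 1: A knot is p-colorable if and only if p divides its determinant.
Step 2: Compute 273 mod 19.
273 = 14 * 19 + 7
Step 3: 273 mod 19 = 7
Step 4: The knot is 19-colorable: no

7


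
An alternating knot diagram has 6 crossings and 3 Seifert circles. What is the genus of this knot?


For alternating knots, g = (c - s + 1)/2.
= (6 - 3 + 1)/2
= 4/2 = 2

2


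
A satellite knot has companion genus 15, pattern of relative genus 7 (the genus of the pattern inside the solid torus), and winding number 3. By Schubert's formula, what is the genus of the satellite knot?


Schubert: g(satellite) = g_rel(pattern) + |winding| * g(companion),
where g_rel(pattern) is the genus of the pattern relative to the solid torus.
= 7 + 3 * 15
= 7 + 45 = 52

52


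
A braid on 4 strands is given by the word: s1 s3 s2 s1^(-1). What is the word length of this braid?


The word length counts the number of generators (including inverses).
Listing each generator: s1, s3, s2, s1^(-1)
There are 4 generators in this braid word.

4


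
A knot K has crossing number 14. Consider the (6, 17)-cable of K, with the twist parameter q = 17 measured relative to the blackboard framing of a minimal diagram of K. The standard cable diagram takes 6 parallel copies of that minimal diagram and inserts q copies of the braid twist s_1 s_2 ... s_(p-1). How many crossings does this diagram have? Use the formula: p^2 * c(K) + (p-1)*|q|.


Step 1: Each of the c(K) crossings of the companion diagram becomes p*p = p^2 crossings among the p parallel strands, and each of the |q| twists s_1 s_2 ... s_(p-1) adds (p-1) crossings.
  Crossings = p^2 * c(K) + (p-1)*|q|
Step 2: = 6^2 * 14 + (6-1)*17
Step 3: = 36*14 + 5*17
Step 4: = 504 + 85 = 589

589


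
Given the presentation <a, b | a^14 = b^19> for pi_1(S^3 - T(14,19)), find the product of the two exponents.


The relation is a^14 = b^19.
Product of exponents = 14 * 19
= 266

266


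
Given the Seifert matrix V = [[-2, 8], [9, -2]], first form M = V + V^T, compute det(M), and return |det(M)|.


Step 1: Form V + V^T where V = [[-2, 8], [9, -2]]
  V^T = [[-2, 9], [8, -2]]
  V + V^T = [[-4, 17], [17, -4]]
Step 2: det(V + V^T) = (-4)*(-4) - 17*17
  = 16 - 289 = -273
Step 3: Knot determinant = |det(V + V^T)| = |-273| = 273

273


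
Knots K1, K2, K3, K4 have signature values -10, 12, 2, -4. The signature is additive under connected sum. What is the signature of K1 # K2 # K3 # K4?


The signature is additive under connected sum.
signature(K1 # K2 # K3 # K4) = (-10) + (12) + (2) + (-4)
= 0

0


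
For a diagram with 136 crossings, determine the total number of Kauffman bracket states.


Each crossing contributes 2 choices (A-smoothing or B-smoothing).
Total states = 2^136 = 87112285931760246646623899502532662132736

87112285931760246646623899502532662132736


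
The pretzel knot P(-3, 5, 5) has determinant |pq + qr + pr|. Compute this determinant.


Step 1: Compute pq + qr + pr.
pq = (-3)*5 = -15
qr = 5*5 = 25
pr = (-3)*5 = -15
pq + qr + pr = -15 + 25 + (-15) = -5
Step 2: Take absolute value.
det(P(-3,5,5)) = |-5| = 5

5


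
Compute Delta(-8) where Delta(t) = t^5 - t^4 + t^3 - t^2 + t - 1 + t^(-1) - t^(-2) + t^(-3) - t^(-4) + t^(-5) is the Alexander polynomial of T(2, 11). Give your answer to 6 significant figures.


Substituting t = -8 into Delta(t) = t^5 - t^4 + t^3 - t^2 + t - 1 + t^(-1) - t^(-2) + t^(-3) - t^(-4) + t^(-5):
Term values: (-32768) + (-4096) + (-512) + (-64) + (-8) + (-1) + (-0.125) + (-0.015625) + (-0.00195312) + (-0.000244141) + (-3.05176e-05)
Sum = -37449.14285
Rounded to 6 significant figures: -37449.1

-37449.1


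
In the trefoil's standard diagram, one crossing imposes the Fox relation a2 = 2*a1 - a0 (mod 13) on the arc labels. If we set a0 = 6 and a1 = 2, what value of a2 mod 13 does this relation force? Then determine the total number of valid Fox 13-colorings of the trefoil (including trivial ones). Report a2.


Step 1: Apply the given crossing relation 2*a1 - a0 - a2 = 0 (mod 13).
  a2 = 2*a1 - a0 mod 13
  a2 = 2*2 - 6 mod 13
  a2 = 4 - 6 mod 13
  a2 = -2 mod 13 = 11
Step 2: The trefoil has determinant 3.
  Number of Fox p-colorings (p prime) is p^2 if p = 3, else p.
  Since 13 does not divide 3, only trivial (constant) colorings exist.
  (So the trial a0 = 6, a1 = 2 with a0 != a1 does NOT extend to a valid coloring of the whole trefoil: the other two crossing relations require 3*(a1 - a0) = 0 (mod 13), which fails.)
  Total colorings = 13
Step 3: a2 = 11, total Fox 13-colorings = 13

11


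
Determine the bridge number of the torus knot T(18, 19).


The bridge number of T(p,q) is min(p,q).
min(18, 19) = 18

18


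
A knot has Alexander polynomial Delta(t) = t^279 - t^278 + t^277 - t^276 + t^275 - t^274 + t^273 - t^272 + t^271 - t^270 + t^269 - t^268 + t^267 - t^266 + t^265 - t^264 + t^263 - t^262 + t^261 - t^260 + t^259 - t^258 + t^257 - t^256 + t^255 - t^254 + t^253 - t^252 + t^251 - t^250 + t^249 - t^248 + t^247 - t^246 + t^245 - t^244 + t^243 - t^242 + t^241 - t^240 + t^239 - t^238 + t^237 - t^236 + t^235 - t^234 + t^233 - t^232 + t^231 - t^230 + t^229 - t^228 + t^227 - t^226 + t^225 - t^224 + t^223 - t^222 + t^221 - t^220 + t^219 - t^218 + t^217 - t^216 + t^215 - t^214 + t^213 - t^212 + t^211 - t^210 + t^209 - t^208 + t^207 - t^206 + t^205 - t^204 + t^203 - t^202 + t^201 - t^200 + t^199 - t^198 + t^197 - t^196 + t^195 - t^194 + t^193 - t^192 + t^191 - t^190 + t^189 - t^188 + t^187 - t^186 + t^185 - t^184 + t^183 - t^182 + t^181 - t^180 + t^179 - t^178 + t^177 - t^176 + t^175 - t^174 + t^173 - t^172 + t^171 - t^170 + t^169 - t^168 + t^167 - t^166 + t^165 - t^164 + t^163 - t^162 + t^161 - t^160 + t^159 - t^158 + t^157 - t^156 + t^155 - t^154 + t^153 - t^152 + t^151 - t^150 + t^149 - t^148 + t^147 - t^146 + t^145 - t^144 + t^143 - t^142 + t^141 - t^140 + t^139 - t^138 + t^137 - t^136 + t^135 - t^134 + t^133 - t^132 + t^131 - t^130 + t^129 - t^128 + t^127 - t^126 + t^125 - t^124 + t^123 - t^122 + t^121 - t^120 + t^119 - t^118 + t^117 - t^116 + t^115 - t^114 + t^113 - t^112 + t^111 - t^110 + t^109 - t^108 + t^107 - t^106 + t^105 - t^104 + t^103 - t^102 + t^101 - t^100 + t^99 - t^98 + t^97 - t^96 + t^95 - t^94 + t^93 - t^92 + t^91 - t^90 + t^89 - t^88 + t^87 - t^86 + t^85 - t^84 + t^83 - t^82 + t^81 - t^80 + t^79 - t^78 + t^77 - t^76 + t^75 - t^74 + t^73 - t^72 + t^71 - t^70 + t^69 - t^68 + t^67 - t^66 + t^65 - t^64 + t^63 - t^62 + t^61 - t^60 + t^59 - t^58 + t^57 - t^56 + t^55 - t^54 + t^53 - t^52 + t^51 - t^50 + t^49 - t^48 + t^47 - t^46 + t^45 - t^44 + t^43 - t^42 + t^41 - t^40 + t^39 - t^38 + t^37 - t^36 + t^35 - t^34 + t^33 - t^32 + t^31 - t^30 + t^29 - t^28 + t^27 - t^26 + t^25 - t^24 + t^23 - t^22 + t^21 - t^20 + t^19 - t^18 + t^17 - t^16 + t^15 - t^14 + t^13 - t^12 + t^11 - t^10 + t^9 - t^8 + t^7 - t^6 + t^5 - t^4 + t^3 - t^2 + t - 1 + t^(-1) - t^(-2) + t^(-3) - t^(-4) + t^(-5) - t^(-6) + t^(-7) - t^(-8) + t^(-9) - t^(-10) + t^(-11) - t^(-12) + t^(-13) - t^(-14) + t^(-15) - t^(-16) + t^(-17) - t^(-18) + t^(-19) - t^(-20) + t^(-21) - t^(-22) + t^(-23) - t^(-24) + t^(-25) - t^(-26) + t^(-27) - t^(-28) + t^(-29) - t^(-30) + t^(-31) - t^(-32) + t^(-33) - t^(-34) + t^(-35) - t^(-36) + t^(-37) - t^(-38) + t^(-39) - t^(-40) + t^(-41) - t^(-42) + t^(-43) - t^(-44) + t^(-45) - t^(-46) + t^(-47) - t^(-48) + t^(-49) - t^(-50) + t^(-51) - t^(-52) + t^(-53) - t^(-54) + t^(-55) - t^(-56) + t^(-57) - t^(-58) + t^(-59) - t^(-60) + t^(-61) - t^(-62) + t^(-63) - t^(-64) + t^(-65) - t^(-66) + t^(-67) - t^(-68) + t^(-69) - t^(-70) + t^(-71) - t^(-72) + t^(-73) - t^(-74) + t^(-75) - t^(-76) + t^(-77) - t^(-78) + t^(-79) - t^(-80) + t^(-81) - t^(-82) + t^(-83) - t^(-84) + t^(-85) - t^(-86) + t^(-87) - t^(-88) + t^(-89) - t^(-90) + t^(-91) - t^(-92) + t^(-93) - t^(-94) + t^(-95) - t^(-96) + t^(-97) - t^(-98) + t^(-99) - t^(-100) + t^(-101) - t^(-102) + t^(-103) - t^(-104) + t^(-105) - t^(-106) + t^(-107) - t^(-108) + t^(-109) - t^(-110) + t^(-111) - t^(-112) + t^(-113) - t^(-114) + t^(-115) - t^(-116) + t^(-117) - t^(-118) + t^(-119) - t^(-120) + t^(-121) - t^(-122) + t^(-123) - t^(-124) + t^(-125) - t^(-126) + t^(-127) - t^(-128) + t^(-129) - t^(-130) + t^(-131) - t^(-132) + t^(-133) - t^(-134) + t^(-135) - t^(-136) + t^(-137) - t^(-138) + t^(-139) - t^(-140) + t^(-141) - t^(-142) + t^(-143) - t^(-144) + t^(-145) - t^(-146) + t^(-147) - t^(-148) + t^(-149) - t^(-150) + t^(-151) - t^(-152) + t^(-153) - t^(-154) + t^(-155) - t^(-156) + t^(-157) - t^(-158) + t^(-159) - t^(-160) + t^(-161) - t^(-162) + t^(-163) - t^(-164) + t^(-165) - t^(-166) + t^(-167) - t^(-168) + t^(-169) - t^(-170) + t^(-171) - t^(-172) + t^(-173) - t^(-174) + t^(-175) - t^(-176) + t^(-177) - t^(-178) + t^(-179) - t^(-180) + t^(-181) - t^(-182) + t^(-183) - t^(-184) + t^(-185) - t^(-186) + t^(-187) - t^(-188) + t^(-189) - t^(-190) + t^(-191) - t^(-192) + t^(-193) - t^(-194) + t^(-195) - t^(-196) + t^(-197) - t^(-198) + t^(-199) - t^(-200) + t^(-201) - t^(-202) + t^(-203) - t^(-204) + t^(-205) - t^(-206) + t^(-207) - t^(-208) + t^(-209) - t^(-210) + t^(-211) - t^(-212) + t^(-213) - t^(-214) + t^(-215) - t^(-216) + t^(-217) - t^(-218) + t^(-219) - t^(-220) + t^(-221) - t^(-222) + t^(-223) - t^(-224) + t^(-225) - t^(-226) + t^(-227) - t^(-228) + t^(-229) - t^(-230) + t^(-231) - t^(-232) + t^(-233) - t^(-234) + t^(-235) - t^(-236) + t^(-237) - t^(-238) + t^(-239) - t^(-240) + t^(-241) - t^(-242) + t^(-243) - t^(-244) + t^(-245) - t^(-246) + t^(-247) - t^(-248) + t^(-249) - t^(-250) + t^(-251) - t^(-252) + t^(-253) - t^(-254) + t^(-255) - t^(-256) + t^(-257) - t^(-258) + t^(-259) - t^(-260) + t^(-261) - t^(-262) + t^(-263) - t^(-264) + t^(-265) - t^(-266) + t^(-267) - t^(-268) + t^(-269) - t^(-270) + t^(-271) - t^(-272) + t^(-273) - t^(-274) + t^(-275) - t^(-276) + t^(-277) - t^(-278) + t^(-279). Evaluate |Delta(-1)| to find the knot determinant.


Step 1: The polynomial has 559 terms with alternating signs, exponents from 279 down to -279.
Step 2: Substitute t = -1. The i-th term has coefficient (-1)^i and exponent (m-i),
  so its value is (-1)^i * (-1)^(m-i) = (-1)^m = -1 for every i.
Step 3: All 559 terms equal -1, so Delta(-1) = 559 * (-1) = -559
Step 4: |Delta(-1)| = 559

559


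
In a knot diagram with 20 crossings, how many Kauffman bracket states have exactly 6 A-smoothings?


We choose which 6 of 20 crossings get A-smoothings.
C(20, 6) = 20! / (6! * 14!)
= 38760

38760


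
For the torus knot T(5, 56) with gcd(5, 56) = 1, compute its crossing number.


For a torus knot T(p, q) with gcd(p,q)=1,
the crossing number is min(p*(q-1), q*(p-1)).
p*(q-1) = 5*55 = 275
q*(p-1) = 56*4 = 224
min(275, 224) = 224

224


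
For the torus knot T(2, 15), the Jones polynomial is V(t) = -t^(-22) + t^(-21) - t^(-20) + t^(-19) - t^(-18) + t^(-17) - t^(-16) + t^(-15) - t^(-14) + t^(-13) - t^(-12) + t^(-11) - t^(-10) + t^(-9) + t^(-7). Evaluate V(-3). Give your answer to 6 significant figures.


Substituting t = -3 into V(t) = -t^(-22) + t^(-21) - t^(-20) + t^(-19) - t^(-18) + t^(-17) - t^(-16) + t^(-15) - t^(-14) + t^(-13) - t^(-12) + t^(-11) - t^(-10) + t^(-9) + t^(-7):
  (-)t^(-22) = -3.18664e-11
  (+)t^(-21) = -9.55991e-11
  (-)t^(-20) = -2.86797e-10
  (+)t^(-19) = -8.60392e-10
  (-)t^(-18) = -2.58117e-09
  (+)t^(-17) = -7.74352e-09
  (-)t^(-16) = -2.32306e-08
  (+)t^(-15) = -6.96917e-08
  (-)t^(-14) = -2.09075e-07
  (+)t^(-13) = -6.27225e-07
  (-)t^(-12) = -1.88168e-06
  (+)t^(-11) = -5.64503e-06
  (-)t^(-10) = -1.69351e-05
  (+)t^(-9) = -5.08053e-05
  (+)t^(-7) = -0.000457247
Sum = (-3.18664e-11) + (-9.55991e-11) + (-2.86797e-10) + (-8.60392e-10) + (-2.58117e-09) + (-7.74352e-09) + (-2.32306e-08) + (-6.96917e-08) + (-2.09075e-07) + (-6.27225e-07) + (-1.88168e-06) + (-5.64503e-06) + (-1.69351e-05) + (-5.08053e-05) + (-0.000457247)
= -0.00053345525
Rounded to 6 significant figures: -0.000533455

-0.000533455


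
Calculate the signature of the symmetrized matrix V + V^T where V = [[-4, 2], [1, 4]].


Step 1: V + V^T = [[-8, 3], [3, 8]]
Step 2: trace = 0, det = -73
Step 3: Discriminant = 0^2 - 4*(-73) = 292
Step 4: Eigenvalues: 8.544, -8.544
Step 5: Signature = (# positive eigenvalues) - (# negative eigenvalues) = 0

0


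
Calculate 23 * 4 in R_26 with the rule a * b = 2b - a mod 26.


23 * 4 = 2*4 - 23 mod 26
= 8 - 23 mod 26
= -15 mod 26 = 11

11


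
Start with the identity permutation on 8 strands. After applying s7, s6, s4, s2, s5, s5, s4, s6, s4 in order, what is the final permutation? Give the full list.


Starting with identity [1, 2, 3, 4, 5, 6, 7, 8].
Apply generators in sequence:
  After s7: [1, 2, 3, 4, 5, 6, 8, 7]
  After s6: [1, 2, 3, 4, 5, 8, 6, 7]
  After s4: [1, 2, 3, 5, 4, 8, 6, 7]
  After s2: [1, 3, 2, 5, 4, 8, 6, 7]
  After s5: [1, 3, 2, 5, 8, 4, 6, 7]
  After s5: [1, 3, 2, 5, 4, 8, 6, 7]
  After s4: [1, 3, 2, 4, 5, 8, 6, 7]
  After s6: [1, 3, 2, 4, 5, 6, 8, 7]
  After s4: [1, 3, 2, 5, 4, 6, 8, 7]
Final permutation: [1, 3, 2, 5, 4, 6, 8, 7]

[1, 3, 2, 5, 4, 6, 8, 7]


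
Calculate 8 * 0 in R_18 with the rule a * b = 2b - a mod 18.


8 * 0 = 2*0 - 8 mod 18
= 0 - 8 mod 18
= -8 mod 18 = 10

10


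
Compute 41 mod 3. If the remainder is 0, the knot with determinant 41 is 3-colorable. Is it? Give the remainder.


Step 1: A knot is p-colorable if and only if p divides its determinant.
Step 2: Compute 41 mod 3.
41 = 13 * 3 + 2
Step 3: 41 mod 3 = 2
Step 4: The knot is 3-colorable: no

2


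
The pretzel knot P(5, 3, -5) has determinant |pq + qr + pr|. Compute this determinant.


Step 1: Compute pq + qr + pr.
pq = 5*3 = 15
qr = 3*(-5) = -15
pr = 5*(-5) = -25
pq + qr + pr = 15 + (-15) + (-25) = -25
Step 2: Take absolute value.
det(P(5,3,-5)) = |-25| = 25

25


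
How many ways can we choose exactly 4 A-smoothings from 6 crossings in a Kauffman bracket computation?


We choose which 4 of 6 crossings get A-smoothings.
C(6, 4) = 6! / (4! * 2!)
= 15

15


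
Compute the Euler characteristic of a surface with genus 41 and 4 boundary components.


chi = 2 - 2g - b
= 2 - 2*41 - 4
= 2 - 82 - 4 = -84

-84


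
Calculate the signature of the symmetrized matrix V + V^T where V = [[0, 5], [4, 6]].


Step 1: V + V^T = [[0, 9], [9, 12]]
Step 2: trace = 12, det = -81
Step 3: Discriminant = 12^2 - 4*(-81) = 468
Step 4: Eigenvalues: 16.8167, -4.81665
Step 5: Signature = (# positive eigenvalues) - (# negative eigenvalues) = 0

0


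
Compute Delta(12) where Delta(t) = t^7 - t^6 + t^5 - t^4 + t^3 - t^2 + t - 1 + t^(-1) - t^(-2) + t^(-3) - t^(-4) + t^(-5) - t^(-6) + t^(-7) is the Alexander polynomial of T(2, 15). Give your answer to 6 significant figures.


Substituting t = 12 into Delta(t) = t^7 - t^6 + t^5 - t^4 + t^3 - t^2 + t - 1 + t^(-1) - t^(-2) + t^(-3) - t^(-4) + t^(-5) - t^(-6) + t^(-7):
Term values: (35831808) + (-2985984) + (248832) + (-20736) + (1728) + (-144) + (12) + (-1) + (0.0833333) + (-0.00694444) + (0.000578704) + (-4.82253e-05) + (4.01878e-06) + (-3.34898e-07) + (2.79082e-08)
Sum = 33075515.08
Rounded to 6 significant figures: 3.30755e+07

3.30755e+07


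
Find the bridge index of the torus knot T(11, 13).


The bridge number of T(p,q) is min(p,q).
min(11, 13) = 11

11


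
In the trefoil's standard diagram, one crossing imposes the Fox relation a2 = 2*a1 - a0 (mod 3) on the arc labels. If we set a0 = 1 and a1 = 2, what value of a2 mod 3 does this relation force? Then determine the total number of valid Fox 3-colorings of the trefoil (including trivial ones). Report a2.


Step 1: Apply the given crossing relation 2*a1 - a0 - a2 = 0 (mod 3).
  a2 = 2*a1 - a0 mod 3
  a2 = 2*2 - 1 mod 3
  a2 = 4 - 1 mod 3
  a2 = 3 mod 3 = 0
Step 2: The trefoil has determinant 3.
  Number of Fox p-colorings (p prime) is p^2 if p = 3, else p.
  Since p = 3 divides det = 3, the trefoil is 3-colorable.
  (Indeed for p = 3 any choice of a0, a1 extends to a valid coloring; the trial (a0, a1, a2) = (1, 2, 0) satisfies all three crossing relations.)
  Total colorings = 3^2 = 9
Step 3: a2 = 0, total Fox 3-colorings = 9

0


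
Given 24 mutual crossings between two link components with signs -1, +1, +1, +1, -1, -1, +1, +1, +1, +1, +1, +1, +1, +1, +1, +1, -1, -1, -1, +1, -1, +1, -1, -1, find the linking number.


Step 1: Count positive crossings: 15
Step 2: Count negative crossings: 9
Step 3: Sum of signs = 15 - 9 = 6
Step 4: Linking number = sum/2 = 6/2 = 3

3


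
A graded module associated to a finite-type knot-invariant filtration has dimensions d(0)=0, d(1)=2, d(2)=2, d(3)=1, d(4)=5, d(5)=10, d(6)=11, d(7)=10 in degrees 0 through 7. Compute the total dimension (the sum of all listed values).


Total dimension = d(0) + d(1) + ... + d(7)
= 0 + 2 + 2 + 1 + 5 + 10 + 11 + 10
= 41

41


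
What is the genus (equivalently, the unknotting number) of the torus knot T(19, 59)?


For a torus knot T(p,q), both the unknotting number and genus equal (p-1)(q-1)/2.
= (19-1)(59-1)/2
= 18*58/2
= 1044/2 = 522

522


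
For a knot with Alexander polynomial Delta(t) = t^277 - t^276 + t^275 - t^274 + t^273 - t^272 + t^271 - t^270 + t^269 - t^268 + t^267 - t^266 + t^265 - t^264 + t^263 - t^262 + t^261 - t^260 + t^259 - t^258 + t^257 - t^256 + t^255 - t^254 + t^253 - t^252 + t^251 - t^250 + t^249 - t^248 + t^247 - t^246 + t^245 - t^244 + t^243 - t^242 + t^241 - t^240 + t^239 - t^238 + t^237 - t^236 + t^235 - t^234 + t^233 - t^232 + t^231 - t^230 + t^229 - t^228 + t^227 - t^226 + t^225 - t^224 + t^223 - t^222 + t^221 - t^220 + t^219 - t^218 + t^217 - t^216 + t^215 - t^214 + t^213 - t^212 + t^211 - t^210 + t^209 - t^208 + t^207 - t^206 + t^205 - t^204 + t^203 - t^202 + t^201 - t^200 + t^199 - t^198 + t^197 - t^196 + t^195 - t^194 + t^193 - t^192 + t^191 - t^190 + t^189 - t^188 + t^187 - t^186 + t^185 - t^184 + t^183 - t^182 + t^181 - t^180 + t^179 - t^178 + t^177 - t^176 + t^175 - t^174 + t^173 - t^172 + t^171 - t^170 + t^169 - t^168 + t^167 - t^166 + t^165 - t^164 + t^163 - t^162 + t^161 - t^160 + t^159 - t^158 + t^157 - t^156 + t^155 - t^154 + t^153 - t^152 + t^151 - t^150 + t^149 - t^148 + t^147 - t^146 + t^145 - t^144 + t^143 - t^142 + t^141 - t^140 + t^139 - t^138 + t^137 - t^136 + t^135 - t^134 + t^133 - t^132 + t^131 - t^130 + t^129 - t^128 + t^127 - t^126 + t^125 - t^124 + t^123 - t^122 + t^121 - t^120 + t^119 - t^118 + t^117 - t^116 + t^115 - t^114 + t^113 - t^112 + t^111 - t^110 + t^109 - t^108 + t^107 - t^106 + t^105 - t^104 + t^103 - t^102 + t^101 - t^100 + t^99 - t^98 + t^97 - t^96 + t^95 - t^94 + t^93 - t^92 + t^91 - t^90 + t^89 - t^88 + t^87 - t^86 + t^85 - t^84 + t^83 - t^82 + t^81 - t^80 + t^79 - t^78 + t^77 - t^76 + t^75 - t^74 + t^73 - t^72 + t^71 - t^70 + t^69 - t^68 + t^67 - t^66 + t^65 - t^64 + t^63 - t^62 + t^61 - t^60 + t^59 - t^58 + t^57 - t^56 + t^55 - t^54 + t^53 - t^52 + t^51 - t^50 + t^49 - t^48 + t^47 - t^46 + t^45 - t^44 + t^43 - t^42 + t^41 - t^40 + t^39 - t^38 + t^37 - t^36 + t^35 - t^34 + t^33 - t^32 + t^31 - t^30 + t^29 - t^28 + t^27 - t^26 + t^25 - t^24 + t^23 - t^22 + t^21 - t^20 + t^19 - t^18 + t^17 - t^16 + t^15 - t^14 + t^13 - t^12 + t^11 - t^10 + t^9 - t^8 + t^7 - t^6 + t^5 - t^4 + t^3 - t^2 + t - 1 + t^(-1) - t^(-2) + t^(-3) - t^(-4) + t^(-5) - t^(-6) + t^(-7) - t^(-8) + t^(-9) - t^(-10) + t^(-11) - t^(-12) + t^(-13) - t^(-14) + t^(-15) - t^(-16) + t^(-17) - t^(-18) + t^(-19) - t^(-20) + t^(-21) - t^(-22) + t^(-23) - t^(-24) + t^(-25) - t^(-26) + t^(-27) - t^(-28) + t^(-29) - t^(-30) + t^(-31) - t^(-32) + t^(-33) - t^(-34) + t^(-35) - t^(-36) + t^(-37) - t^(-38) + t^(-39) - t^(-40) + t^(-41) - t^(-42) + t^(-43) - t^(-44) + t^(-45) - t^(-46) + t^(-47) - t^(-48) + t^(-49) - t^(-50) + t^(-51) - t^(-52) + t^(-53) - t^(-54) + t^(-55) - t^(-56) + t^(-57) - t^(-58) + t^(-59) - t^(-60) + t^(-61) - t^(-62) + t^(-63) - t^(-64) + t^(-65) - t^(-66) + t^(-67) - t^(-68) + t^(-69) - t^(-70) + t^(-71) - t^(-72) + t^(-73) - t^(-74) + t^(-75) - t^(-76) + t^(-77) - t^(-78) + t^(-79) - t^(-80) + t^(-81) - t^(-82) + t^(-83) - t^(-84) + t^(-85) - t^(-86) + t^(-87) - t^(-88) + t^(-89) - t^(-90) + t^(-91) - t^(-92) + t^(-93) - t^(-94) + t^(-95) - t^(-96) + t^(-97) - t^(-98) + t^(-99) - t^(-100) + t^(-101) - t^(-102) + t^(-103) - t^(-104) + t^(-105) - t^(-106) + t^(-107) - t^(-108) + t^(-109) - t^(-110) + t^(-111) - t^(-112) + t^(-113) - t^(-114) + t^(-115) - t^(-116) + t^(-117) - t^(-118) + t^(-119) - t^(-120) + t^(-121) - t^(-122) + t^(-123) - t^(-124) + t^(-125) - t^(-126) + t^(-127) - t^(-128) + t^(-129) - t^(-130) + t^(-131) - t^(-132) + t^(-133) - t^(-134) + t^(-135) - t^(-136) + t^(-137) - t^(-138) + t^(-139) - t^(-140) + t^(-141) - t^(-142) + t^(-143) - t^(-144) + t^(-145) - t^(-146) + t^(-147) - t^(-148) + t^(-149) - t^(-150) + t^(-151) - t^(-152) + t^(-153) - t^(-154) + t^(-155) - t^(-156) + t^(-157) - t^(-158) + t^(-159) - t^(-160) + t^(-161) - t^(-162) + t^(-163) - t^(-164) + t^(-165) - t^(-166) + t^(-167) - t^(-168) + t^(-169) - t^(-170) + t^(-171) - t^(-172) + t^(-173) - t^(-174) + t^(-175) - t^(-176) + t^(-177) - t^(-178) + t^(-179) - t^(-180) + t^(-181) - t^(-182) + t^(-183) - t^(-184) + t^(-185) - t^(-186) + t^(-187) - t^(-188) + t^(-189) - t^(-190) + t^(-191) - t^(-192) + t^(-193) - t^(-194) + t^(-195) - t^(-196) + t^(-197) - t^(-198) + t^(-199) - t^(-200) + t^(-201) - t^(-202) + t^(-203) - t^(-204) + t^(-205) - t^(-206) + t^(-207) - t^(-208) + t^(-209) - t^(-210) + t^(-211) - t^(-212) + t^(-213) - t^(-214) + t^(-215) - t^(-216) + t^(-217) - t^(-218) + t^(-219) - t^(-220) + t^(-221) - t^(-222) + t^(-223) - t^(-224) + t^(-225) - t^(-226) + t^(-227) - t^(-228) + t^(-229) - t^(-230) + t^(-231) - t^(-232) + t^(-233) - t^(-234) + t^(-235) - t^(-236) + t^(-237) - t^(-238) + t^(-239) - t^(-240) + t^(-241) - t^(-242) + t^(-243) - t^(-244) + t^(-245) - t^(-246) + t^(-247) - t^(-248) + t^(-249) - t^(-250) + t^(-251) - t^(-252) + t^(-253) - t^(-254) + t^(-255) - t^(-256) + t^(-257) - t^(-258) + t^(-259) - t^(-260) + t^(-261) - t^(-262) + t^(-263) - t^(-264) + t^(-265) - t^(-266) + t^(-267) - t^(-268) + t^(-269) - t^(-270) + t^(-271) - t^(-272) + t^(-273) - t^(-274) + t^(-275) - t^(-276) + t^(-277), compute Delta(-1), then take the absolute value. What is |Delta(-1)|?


Step 1: The polynomial has 555 terms with alternating signs, exponents from 277 down to -277.
Step 2: Substitute t = -1. The i-th term has coefficient (-1)^i and exponent (m-i),
  so its value is (-1)^i * (-1)^(m-i) = (-1)^m = -1 for every i.
Step 3: All 555 terms equal -1, so Delta(-1) = 555 * (-1) = -555
Step 4: |Delta(-1)| = 555

555


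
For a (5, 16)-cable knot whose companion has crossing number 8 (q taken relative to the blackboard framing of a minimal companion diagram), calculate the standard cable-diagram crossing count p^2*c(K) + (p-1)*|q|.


Step 1: Each of the c(K) crossings of the companion diagram becomes p*p = p^2 crossings among the p parallel strands, and each of the |q| twists s_1 s_2 ... s_(p-1) adds (p-1) crossings.
  Crossings = p^2 * c(K) + (p-1)*|q|
Step 2: = 5^2 * 8 + (5-1)*16
Step 3: = 25*8 + 4*16
Step 4: = 200 + 64 = 264

264
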